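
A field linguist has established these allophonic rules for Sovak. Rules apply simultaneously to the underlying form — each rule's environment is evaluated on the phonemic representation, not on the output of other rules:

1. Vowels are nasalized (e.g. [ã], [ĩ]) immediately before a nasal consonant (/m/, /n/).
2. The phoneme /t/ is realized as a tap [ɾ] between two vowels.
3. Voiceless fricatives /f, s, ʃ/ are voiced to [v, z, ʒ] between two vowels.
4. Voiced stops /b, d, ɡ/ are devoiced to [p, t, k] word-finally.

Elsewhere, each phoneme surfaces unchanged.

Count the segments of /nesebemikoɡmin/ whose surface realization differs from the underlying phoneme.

3

Segments that undergo a rule: /s/ → [z] (rule 3); /e/ → [ẽ] (rule 1); /i/ → [ĩ] (rule 1).
All other segments surface unchanged.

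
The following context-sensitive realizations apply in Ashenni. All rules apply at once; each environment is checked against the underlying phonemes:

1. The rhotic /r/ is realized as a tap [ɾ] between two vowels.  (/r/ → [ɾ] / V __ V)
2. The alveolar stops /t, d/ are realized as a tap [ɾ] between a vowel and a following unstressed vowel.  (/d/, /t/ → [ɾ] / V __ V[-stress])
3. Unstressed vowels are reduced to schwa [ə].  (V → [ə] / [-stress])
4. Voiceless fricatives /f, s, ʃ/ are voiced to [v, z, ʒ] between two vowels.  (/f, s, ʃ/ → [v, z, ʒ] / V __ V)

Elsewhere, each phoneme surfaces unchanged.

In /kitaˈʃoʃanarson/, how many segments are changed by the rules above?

8

Segments that undergo a rule: /i/ → [ə] (rule 3); /t/ → [ɾ] (rule 2); /a/ → [ə] (rule 3); /ʃ/ → [ʒ] (rule 4); /ʃ/ → [ʒ] (rule 4); /a/ → [ə] (rule 3); /a/ → [ə] (rule 3); /o/ → [ə] (rule 3).
All other segments surface unchanged.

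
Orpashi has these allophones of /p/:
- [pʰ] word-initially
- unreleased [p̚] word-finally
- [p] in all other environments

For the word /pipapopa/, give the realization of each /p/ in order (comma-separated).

[pʰ], [p], [p], [p]

Occurrence 1 (position 1): word-initially → [pʰ].
Occurrence 2 (position 3): no conditioning environment matches → elsewhere allophone [p].
Occurrence 3 (position 5): no conditioning environment matches → elsewhere allophone [p].
Occurrence 4 (position 7): no conditioning environment matches → elsewhere allophone [p].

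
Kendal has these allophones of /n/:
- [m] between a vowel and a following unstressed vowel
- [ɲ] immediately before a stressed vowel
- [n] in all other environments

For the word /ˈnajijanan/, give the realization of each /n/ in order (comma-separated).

Occurrence 1 (position 1): immediately before a stressed vowel → [ɲ].
Occurrence 2 (position 7): between a vowel and a following unstressed vowel → [m].
Occurrence 3 (position 9): no conditioning environment matches → elsewhere allophone [n].

[ɲ], [m], [n]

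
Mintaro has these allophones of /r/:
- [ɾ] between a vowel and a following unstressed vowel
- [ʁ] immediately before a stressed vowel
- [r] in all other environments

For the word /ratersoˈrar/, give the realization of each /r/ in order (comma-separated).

Occurrence 1 (position 1): no conditioning environment matches → elsewhere allophone [r].
Occurrence 2 (position 5): no conditioning environment matches → elsewhere allophone [r].
Occurrence 3 (position 8): immediately before a stressed vowel → [ʁ].
Occurrence 4 (position 10): no conditioning environment matches → elsewhere allophone [r].

[r], [r], [ʁ], [r]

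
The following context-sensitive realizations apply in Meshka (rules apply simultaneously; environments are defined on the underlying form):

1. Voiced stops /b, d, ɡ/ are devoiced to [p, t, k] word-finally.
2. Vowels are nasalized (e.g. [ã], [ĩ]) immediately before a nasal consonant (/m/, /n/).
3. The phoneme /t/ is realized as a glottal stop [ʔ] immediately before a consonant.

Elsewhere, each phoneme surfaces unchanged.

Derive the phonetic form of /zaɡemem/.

[zaɡẽmẽm]

/z/ (word-initial): no rule targets it → [z].
/a/ — between /z/ and /ɡ/; rule 2 does not apply here → [a].
/ɡ/ (between /a/ and /e/) fails the environment for rule 1, so it stays [ɡ].
/e/ (between /ɡ/ and /m/) occurs before a nasal consonant → [ẽ] by rule 2.
/m/ — not in any rule's target class → [m].
/e/ — between /m/ and /m/, before a nasal consonant — surfaces as [ẽ] (rule 2).
/m/ — not in any rule's target class → [m].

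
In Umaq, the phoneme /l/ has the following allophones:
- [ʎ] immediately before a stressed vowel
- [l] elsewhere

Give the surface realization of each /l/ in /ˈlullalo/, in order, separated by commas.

Occurrence 1 (position 1): immediately before a stressed vowel → [ʎ].
Occurrence 2 (position 3): no conditioning environment matches → elsewhere allophone [l].
Occurrence 3 (position 4): no conditioning environment matches → elsewhere allophone [l].
Occurrence 4 (position 6): no conditioning environment matches → elsewhere allophone [l].

[ʎ], [l], [l], [l]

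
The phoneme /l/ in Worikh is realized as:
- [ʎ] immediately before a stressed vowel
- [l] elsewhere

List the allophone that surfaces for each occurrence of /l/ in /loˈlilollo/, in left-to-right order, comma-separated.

Occurrence 1 (position 1): no conditioning environment matches → elsewhere allophone [l].
Occurrence 2 (position 3): immediately before a stressed vowel → [ʎ].
Occurrence 3 (position 5): no conditioning environment matches → elsewhere allophone [l].
Occurrence 4 (position 7): no conditioning environment matches → elsewhere allophone [l].
Occurrence 5 (position 8): no conditioning environment matches → elsewhere allophone [l].

[l], [ʎ], [l], [l], [l]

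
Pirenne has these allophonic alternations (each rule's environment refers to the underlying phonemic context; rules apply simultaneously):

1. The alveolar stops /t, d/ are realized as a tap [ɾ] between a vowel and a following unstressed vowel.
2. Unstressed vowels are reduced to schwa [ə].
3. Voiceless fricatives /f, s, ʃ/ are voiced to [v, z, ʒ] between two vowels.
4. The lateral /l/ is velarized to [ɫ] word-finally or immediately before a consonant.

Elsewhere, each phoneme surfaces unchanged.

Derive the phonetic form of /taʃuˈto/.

[təʒəˈto]

/t/ (word-initial): rule 1 targets it, but not between a vowel and a following unstressed vowel → unchanged [t].
/a/ — between /t/ and /ʃ/, in an unstressed syllable — surfaces as [ə] (rule 2).
/ʃ/ (between /a/ and /u/) occurs between two vowels → [ʒ] by rule 3.
/u/ meets the environment for rule 2 (in an unstressed syllable) → [ə].
/t/ (between /u/ and /o/): rule 1 targets it, but not between a vowel and a following unstressed vowel → unchanged [t].
/o/ (word-final) fails the environment for rule 2, so it stays [o].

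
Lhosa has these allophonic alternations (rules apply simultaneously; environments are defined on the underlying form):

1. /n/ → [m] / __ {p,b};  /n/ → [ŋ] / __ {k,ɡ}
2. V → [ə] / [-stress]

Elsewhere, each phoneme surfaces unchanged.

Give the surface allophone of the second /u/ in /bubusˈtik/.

/u/ (between /b/ and /s/): in an unstressed syllable, so rule 2 applies → [ə].

[ə]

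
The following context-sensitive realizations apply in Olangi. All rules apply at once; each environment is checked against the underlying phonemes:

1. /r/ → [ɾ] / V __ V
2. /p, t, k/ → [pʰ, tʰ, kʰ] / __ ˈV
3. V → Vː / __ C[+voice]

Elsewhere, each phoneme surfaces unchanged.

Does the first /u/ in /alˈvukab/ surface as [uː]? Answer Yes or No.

/u/ (between /v/ and /k/) fails the environment for rule 3, so it stays [u].
The actual realization is [u], not [uː].

No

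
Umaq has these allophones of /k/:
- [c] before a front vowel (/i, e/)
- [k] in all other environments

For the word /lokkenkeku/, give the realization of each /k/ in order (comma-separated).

Occurrence 1 (position 3): no conditioning environment matches → elsewhere allophone [k].
Occurrence 2 (position 4): before a front vowel → [c].
Occurrence 3 (position 7): before a front vowel → [c].
Occurrence 4 (position 9): no conditioning environment matches → elsewhere allophone [k].

[k], [c], [c], [k]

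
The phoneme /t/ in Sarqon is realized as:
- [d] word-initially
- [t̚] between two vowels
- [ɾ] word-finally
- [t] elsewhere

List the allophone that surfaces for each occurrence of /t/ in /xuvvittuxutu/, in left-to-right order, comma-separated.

[t], [t], [t̚]

Occurrence 1 (position 6): no conditioning environment matches → elsewhere allophone [t].
Occurrence 2 (position 7): no conditioning environment matches → elsewhere allophone [t].
Occurrence 3 (position 11): between two vowels → [t̚].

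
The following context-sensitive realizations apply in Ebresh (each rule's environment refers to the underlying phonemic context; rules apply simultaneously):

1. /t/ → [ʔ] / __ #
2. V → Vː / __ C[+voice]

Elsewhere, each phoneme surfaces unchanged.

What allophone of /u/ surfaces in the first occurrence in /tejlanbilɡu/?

[u]

/u/ (word-final) fails the environment for rule 2, so it stays [u].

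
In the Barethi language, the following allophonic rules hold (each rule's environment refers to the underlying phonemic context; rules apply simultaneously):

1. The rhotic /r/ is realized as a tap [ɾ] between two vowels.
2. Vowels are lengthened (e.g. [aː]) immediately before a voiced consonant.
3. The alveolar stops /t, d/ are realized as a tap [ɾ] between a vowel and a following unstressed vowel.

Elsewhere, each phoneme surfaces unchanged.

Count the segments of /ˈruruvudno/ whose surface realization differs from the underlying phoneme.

4

Segments that undergo a rule: /u/ → [uː] (rule 2); /r/ → [ɾ] (rule 1); /u/ → [uː] (rule 2); /u/ → [uː] (rule 2).
All other segments surface unchanged.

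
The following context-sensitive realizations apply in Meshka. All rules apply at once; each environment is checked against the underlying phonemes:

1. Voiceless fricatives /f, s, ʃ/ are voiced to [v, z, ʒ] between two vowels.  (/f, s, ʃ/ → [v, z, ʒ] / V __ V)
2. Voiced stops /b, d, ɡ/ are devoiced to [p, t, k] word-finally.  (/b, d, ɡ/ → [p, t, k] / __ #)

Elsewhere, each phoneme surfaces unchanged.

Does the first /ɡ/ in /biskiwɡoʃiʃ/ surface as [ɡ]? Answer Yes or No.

/ɡ/ — between /w/ and /o/; rule 2 does not apply here → [ɡ].
The actual realization is [ɡ], which matches [ɡ].

Yes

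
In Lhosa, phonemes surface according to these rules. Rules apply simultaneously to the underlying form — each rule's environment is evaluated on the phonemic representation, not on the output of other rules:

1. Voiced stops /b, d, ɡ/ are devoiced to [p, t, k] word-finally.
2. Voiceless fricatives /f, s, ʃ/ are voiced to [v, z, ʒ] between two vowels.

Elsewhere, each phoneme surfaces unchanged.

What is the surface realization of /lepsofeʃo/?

/l/ (word-initial) is unaffected → [l].
/e/ stays [e].
/p/ stays [p].
/s/ (between /p/ and /o/) fails the environment for rule 2, so it stays [s].
/o/ — not in any rule's target class → [o].
Rule 2 applies to /f/ (between /o/ and /e/: between two vowels) → [v].
/e/ (between /f/ and /ʃ/) is unaffected → [e].
Rule 2 applies to /ʃ/ (between /e/ and /o/: between two vowels) → [ʒ].
/o/ (word-final): no rule targets it → [o].

[lepsoveʒo]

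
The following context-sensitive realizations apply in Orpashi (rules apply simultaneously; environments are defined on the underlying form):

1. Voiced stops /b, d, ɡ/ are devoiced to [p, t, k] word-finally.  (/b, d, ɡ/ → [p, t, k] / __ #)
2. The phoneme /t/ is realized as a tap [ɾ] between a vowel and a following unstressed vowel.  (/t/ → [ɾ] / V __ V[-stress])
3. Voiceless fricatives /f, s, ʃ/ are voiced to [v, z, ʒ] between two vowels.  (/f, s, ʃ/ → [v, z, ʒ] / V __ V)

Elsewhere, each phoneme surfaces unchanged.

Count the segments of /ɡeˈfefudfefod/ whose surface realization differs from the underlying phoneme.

4

Segments that undergo a rule: /f/ → [v] (rule 3); /f/ → [v] (rule 3); /f/ → [v] (rule 3); /d/ → [t] (rule 1).
All other segments surface unchanged.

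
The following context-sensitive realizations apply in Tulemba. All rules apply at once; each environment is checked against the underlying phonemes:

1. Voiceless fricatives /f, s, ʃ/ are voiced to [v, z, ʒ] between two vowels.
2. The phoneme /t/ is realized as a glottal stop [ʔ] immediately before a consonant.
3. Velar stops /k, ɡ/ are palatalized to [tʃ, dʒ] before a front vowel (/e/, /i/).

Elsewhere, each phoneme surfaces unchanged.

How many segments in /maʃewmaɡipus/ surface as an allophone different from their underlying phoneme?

2

Segments that undergo a rule: /ʃ/ → [ʒ] (rule 1); /ɡ/ → [dʒ] (rule 3).
All other segments surface unchanged.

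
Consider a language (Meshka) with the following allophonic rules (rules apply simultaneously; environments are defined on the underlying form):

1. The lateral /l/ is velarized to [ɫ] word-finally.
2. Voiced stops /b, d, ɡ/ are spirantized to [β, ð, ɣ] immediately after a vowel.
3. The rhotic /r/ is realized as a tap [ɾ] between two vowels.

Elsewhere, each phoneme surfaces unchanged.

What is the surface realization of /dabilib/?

/d/ — word-initial; rule 2 does not apply here → [d].
/a/ (between /d/ and /b/) is unaffected → [a].
/b/ meets the environment for rule 2 (immediately after a vowel) → [β].
/i/ (between /b/ and /l/) is unaffected → [i].
/l/ (between /i/ and /i/) fails the environment for rule 1, so it stays [l].
/i/ — not in any rule's target class → [i].
/b/ meets the environment for rule 2 (immediately after a vowel) → [β].

[daβiliβ]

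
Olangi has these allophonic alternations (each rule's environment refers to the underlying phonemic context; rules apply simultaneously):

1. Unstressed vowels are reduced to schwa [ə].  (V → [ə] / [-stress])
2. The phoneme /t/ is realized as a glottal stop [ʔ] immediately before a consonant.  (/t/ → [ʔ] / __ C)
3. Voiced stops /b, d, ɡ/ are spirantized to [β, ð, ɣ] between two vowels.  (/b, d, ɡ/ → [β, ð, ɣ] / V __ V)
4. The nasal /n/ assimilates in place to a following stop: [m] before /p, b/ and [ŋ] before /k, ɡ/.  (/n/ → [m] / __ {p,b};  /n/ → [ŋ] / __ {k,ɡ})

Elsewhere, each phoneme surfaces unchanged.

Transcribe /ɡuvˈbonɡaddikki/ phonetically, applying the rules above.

[ɡəvˈboŋɡəddəkkə]

/ɡ/ (word-initial) fails the environment for rule 3, so it stays [ɡ].
Rule 1 applies to /u/ (between /ɡ/ and /v/: in an unstressed syllable) → [ə].
/b/ (between /v/ and /o/) fails the environment for rule 3, so it stays [b].
/o/ (between /b/ and /n/): rule 1 targets it, but not in an unstressed syllable → unchanged [o].
Rule 4 applies to /n/ (between /o/ and /ɡ/: before a labial or velar stop) → [ŋ].
/ɡ/ (between /n/ and /a/) fails the environment for rule 3, so it stays [ɡ].
Rule 1 applies to /a/ (between /ɡ/ and /d/: in an unstressed syllable) → [ə].
/d/ (between /a/ and /d/) fails the environment for rule 3, so it stays [d].
/d/ — between /d/ and /i/; rule 3 does not apply here → [d].
/i/ meets the environment for rule 1 (in an unstressed syllable) → [ə].
/i/ — word-final, in an unstressed syllable — surfaces as [ə] (rule 1).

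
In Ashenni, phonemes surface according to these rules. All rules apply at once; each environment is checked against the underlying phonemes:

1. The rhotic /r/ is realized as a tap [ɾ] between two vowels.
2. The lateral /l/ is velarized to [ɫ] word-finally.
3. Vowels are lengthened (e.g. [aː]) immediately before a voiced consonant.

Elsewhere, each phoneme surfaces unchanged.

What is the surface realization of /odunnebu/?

/o/ (word-initial) occurs before a voiced consonant → [oː] by rule 3.
/u/ — between /d/ and /n/, before a voiced consonant — surfaces as [uː] (rule 3).
/e/ (between /n/ and /b/): before a voiced consonant, so rule 3 applies → [eː].
/u/ (word-final) fails the environment for rule 3, so it stays [u].

[oːduːnneːbu]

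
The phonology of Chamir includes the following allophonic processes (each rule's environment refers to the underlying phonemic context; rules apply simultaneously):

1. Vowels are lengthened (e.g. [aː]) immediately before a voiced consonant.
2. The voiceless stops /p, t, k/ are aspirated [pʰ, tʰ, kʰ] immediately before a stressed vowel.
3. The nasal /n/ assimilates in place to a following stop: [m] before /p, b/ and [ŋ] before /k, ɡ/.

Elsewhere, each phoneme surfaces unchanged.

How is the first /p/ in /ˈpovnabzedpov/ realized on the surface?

[pʰ]

/p/ (word-initial): immediately before a stressed vowel, so rule 2 applies → [pʰ].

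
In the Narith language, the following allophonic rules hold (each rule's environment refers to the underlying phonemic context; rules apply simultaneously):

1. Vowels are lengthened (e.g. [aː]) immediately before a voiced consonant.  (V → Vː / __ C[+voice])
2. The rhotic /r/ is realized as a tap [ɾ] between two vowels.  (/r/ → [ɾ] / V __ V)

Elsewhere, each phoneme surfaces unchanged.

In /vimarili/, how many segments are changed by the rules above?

4

Segments that undergo a rule: /i/ → [iː] (rule 1); /a/ → [aː] (rule 1); /r/ → [ɾ] (rule 2); /i/ → [iː] (rule 1).
All other segments surface unchanged.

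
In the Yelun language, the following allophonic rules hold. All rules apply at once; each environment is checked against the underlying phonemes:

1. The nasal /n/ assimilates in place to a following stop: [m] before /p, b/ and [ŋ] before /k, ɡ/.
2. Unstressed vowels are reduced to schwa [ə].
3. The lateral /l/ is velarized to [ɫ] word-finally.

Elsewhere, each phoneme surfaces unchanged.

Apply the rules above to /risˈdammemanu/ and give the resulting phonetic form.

[rəsˈdamməmənə]

/r/ (word-initial): no rule targets it → [r].
/i/ (between /r/ and /s/) occurs in an unstressed syllable → [ə] by rule 2.
/s/ — not in any rule's target class → [s].
/d/ stays [d].
/a/ (between /d/ and /m/): rule 2 targets it, but not in an unstressed syllable → unchanged [a].
/m/ — not in any rule's target class → [m].
/m/ — not in any rule's target class → [m].
Rule 2 applies to /e/ (between /m/ and /m/: in an unstressed syllable) → [ə].
/m/ (between /e/ and /a/) is unaffected → [m].
/a/ — between /m/ and /n/, in an unstressed syllable — surfaces as [ə] (rule 2).
/n/ (between /a/ and /u/) is in the target of rule 1 but the environment (before a labial or velar stop) is not met → [n].
/u/ (word-final): in an unstressed syllable, so rule 2 applies → [ə].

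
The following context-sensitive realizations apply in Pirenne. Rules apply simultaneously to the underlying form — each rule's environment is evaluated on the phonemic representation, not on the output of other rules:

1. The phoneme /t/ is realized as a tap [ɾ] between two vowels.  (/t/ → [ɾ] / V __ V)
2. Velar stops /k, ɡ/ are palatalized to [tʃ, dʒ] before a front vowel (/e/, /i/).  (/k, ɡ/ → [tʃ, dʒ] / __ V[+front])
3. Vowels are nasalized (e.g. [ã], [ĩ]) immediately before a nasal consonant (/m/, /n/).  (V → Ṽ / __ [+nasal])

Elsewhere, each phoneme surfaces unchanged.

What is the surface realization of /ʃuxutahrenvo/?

/ʃ/ stays [ʃ].
/u/ (between /ʃ/ and /x/): rule 3 targets it, but not before a nasal consonant → unchanged [u].
/x/ — not in any rule's target class → [x].
/u/ (between /x/ and /t/): rule 3 targets it, but not before a nasal consonant → unchanged [u].
/t/ meets the environment for rule 1 (between two vowels) → [ɾ].
/a/ — between /t/ and /h/; rule 3 does not apply here → [a].
/h/ (between /a/ and /r/): no rule targets it → [h].
/r/ stays [r].
/e/ — between /r/ and /n/, before a nasal consonant — surfaces as [ẽ] (rule 3).
/n/ (between /e/ and /v/): no rule targets it → [n].
/v/ (between /n/ and /o/): no rule targets it → [v].
/o/ (word-final): rule 3 targets it, but not before a nasal consonant → unchanged [o].

[ʃuxuɾahrẽnvo]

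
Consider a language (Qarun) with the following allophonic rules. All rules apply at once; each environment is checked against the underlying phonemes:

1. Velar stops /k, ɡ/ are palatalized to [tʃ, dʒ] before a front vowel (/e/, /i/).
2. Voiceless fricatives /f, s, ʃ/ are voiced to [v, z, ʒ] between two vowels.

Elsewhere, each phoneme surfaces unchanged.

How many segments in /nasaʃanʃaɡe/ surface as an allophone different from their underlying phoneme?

3

Segments that undergo a rule: /s/ → [z] (rule 2); /ʃ/ → [ʒ] (rule 2); /ɡ/ → [dʒ] (rule 1).
All other segments surface unchanged.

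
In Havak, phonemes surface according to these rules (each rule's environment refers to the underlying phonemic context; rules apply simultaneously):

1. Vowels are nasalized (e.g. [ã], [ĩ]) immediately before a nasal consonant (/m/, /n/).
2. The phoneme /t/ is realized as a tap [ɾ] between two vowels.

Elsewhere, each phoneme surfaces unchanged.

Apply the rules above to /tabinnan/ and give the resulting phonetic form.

[tabĩnnãn]

/t/ — word-initial; rule 2 does not apply here → [t].
/a/ (between /t/ and /b/): rule 1 targets it, but not before a nasal consonant → unchanged [a].
/b/ — not in any rule's target class → [b].
Rule 1 applies to /i/ (between /b/ and /n/: before a nasal consonant) → [ĩ].
/n/ stays [n].
/n/ — not in any rule's target class → [n].
/a/ (between /n/ and /n/): before a nasal consonant, so rule 1 applies → [ã].
/n/ — not in any rule's target class → [n].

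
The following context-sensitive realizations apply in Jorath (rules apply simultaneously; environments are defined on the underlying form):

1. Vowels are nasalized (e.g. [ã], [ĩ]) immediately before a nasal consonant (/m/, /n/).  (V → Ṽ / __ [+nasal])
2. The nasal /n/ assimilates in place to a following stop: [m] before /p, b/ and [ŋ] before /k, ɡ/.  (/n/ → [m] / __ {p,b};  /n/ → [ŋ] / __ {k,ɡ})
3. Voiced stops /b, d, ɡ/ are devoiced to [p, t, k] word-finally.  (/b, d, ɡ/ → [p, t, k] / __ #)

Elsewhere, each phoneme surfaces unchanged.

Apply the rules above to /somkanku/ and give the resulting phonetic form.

/o/ — between /s/ and /m/, before a nasal consonant — surfaces as [õ] (rule 1).
/a/ (between /k/ and /n/): before a nasal consonant, so rule 1 applies → [ã].
/n/ meets the environment for rule 2 (before a labial or velar stop) → [ŋ].
/u/ (word-final) fails the environment for rule 1, so it stays [u].

[sõmkãŋku]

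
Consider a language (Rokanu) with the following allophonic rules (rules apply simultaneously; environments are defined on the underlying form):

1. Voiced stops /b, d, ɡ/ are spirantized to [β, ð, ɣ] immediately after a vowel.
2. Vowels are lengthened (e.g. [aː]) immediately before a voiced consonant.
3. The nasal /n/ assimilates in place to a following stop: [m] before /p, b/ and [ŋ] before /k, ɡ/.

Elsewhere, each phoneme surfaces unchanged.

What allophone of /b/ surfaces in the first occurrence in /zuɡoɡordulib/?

[β]

/b/ (word-final): immediately after a vowel, so rule 1 applies → [β].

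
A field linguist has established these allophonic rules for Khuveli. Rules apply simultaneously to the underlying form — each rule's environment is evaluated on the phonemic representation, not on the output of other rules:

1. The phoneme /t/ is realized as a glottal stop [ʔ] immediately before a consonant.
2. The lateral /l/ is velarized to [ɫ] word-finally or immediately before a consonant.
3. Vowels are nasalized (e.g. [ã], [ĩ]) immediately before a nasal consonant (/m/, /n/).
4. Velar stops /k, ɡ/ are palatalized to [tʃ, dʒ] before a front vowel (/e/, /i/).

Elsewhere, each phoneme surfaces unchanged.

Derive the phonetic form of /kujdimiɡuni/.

/k/ (word-initial) fails the environment for rule 4, so it stays [k].
/u/ (between /k/ and /j/): rule 3 targets it, but not before a nasal consonant → unchanged [u].
/j/ (between /u/ and /d/) is unaffected → [j].
/d/ stays [d].
/i/ — between /d/ and /m/, before a nasal consonant — surfaces as [ĩ] (rule 3).
/m/ (between /i/ and /i/): no rule targets it → [m].
/i/ (between /m/ and /ɡ/) is in the target of rule 3 but the environment (before a nasal consonant) is not met → [i].
/ɡ/ (between /i/ and /u/) is in the target of rule 4 but the environment (before a front vowel) is not met → [ɡ].
/u/ (between /ɡ/ and /n/): before a nasal consonant, so rule 3 applies → [ũ].
/n/ — not in any rule's target class → [n].
/i/ (word-final) is in the target of rule 3 but the environment (before a nasal consonant) is not met → [i].

[kujdĩmiɡũni]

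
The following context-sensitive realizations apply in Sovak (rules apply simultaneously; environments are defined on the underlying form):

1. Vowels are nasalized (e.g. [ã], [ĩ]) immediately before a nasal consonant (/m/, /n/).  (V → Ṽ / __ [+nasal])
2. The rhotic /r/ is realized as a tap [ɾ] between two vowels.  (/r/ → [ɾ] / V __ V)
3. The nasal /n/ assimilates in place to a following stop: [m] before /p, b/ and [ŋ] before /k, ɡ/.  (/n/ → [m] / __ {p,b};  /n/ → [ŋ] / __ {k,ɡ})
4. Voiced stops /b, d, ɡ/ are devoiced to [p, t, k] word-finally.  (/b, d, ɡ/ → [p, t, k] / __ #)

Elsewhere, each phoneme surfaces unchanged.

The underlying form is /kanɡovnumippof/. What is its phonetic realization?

/a/ (between /k/ and /n/) occurs before a nasal consonant → [ã] by rule 1.
/n/ (between /a/ and /ɡ/) occurs before a labial or velar stop → [ŋ] by rule 3.
/ɡ/ (between /n/ and /o/) fails the environment for rule 4, so it stays [ɡ].
/o/ — between /ɡ/ and /v/; rule 1 does not apply here → [o].
/n/ (between /v/ and /u/) is in the target of rule 3 but the environment (before a labial or velar stop) is not met → [n].
Rule 1 applies to /u/ (between /n/ and /m/: before a nasal consonant) → [ũ].
/i/ (between /m/ and /p/) fails the environment for rule 1, so it stays [i].
/o/ (between /p/ and /f/): rule 1 targets it, but not before a nasal consonant → unchanged [o].

[kãŋɡovnũmippof]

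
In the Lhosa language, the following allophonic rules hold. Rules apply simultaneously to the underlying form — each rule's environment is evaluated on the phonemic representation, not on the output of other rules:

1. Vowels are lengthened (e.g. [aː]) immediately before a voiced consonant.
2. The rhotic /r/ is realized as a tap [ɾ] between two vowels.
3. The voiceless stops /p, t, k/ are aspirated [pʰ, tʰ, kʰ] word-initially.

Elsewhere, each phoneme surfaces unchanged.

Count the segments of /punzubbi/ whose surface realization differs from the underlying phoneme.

3

Segments that undergo a rule: /p/ → [pʰ] (rule 3); /u/ → [uː] (rule 1); /u/ → [uː] (rule 1).
All other segments surface unchanged.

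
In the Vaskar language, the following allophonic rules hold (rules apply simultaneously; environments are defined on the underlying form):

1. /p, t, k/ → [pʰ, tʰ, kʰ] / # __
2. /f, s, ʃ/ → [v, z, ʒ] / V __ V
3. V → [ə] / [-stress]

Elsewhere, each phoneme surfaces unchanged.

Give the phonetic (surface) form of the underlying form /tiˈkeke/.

/t/ meets the environment for rule 1 (word-initially) → [tʰ].
/i/ (between /t/ and /k/) occurs in an unstressed syllable → [ə] by rule 3.
/k/ — between /i/ and /e/; rule 1 does not apply here → [k].
/e/ — between /k/ and /k/; rule 3 does not apply here → [e].
/k/ (between /e/ and /e/) fails the environment for rule 1, so it stays [k].
/e/ — word-final, in an unstressed syllable — surfaces as [ə] (rule 3).

[tʰəˈkekə]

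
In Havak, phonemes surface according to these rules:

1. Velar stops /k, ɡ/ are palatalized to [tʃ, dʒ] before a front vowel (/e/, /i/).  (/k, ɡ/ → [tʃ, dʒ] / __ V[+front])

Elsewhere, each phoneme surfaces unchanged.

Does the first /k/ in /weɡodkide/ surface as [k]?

No

Rule 1 applies to /k/ (between /d/ and /i/: before a front vowel) → [tʃ].
The actual realization is [tʃ], not [k].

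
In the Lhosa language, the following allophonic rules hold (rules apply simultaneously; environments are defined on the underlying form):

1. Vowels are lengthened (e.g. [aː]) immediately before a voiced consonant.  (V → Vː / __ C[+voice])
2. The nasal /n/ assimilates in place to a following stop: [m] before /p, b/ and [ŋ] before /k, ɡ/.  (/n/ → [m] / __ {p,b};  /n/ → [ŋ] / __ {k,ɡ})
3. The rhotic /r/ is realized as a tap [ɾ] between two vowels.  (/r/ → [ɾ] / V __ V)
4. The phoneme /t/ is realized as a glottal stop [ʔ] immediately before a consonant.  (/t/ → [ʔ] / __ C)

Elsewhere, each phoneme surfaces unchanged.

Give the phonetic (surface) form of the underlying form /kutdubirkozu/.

/u/ (between /k/ and /t/) is in the target of rule 1 but the environment (before a voiced consonant) is not met → [u].
/t/ (between /u/ and /d/) occurs immediately before a consonant → [ʔ] by rule 4.
/u/ — between /d/ and /b/, before a voiced consonant — surfaces as [uː] (rule 1).
/i/ meets the environment for rule 1 (before a voiced consonant) → [iː].
/r/ — between /i/ and /k/; rule 3 does not apply here → [r].
/o/ (between /k/ and /z/): before a voiced consonant, so rule 1 applies → [oː].
/u/ — word-final; rule 1 does not apply here → [u].

[kuʔduːbiːrkoːzu]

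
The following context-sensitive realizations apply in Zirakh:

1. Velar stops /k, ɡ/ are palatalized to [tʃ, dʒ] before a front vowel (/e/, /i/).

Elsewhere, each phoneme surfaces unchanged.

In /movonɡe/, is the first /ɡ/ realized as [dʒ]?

Yes

Rule 1 applies to /ɡ/ (between /n/ and /e/: before a front vowel) → [dʒ].
The actual realization is [dʒ], which matches [dʒ].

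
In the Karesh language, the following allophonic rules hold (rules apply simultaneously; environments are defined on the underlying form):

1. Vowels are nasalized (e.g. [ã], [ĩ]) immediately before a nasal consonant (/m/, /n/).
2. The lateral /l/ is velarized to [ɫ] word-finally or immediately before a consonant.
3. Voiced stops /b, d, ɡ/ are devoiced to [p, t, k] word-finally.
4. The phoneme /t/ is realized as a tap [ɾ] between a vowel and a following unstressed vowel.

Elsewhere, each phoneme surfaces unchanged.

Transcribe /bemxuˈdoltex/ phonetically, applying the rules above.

/b/ (word-initial): rule 3 targets it, but not word-finally → unchanged [b].
/e/ (between /b/ and /m/) occurs before a nasal consonant → [ẽ] by rule 1.
/m/ stays [m].
/x/ stays [x].
/u/ — between /x/ and /d/; rule 1 does not apply here → [u].
/d/ (between /u/ and /o/) fails the environment for rule 3, so it stays [d].
/o/ (between /d/ and /l/) fails the environment for rule 1, so it stays [o].
Rule 2 applies to /l/ (between /o/ and /t/: word-finally or immediately before a consonant) → [ɫ].
/t/ — between /l/ and /e/; rule 4 does not apply here → [t].
/e/ (between /t/ and /x/) fails the environment for rule 1, so it stays [e].
/x/ (word-final) is unaffected → [x].

[bẽmxuˈdoɫtex]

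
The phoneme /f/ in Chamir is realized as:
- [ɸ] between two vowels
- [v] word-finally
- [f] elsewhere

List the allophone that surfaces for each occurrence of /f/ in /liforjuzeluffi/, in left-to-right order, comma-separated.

[ɸ], [f], [f]

Occurrence 1 (position 3): between two vowels → [ɸ].
Occurrence 2 (position 12): no conditioning environment matches → elsewhere allophone [f].
Occurrence 3 (position 13): no conditioning environment matches → elsewhere allophone [f].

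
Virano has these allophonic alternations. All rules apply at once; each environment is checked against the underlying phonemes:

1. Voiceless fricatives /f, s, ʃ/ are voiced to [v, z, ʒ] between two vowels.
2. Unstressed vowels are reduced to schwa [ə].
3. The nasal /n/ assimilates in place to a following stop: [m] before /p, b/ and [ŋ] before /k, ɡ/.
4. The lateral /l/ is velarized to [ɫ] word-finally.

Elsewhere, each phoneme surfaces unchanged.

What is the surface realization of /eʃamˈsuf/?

/e/ (word-initial): in an unstressed syllable, so rule 2 applies → [ə].
/ʃ/ meets the environment for rule 1 (between two vowels) → [ʒ].
Rule 2 applies to /a/ (between /ʃ/ and /m/: in an unstressed syllable) → [ə].
/s/ — between /m/ and /u/; rule 1 does not apply here → [s].
/u/ (between /s/ and /f/) fails the environment for rule 2, so it stays [u].
/f/ — word-final; rule 1 does not apply here → [f].

[əʒəmˈsuf]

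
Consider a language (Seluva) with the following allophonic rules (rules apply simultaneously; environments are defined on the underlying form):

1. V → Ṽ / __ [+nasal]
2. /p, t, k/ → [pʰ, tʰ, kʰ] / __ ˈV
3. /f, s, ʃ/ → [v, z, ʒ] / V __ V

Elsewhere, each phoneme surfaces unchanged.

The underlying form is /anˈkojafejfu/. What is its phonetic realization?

[ãnˈkʰojavejfu]

/a/ meets the environment for rule 1 (before a nasal consonant) → [ã].
Rule 2 applies to /k/ (between /n/ and /o/: immediately before a stressed vowel) → [kʰ].
/o/ (between /k/ and /j/) fails the environment for rule 1, so it stays [o].
/a/ (between /j/ and /f/) fails the environment for rule 1, so it stays [a].
/f/ — between /a/ and /e/, between two vowels — surfaces as [v] (rule 3).
/e/ (between /f/ and /j/) fails the environment for rule 1, so it stays [e].
/f/ (between /j/ and /u/) is in the target of rule 3 but the environment (between two vowels) is not met → [f].
/u/ (word-final) fails the environment for rule 1, so it stays [u].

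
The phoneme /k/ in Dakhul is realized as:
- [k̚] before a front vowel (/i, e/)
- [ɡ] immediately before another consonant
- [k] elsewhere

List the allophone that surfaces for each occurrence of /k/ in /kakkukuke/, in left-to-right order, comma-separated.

Occurrence 1 (position 1): no conditioning environment matches → elsewhere allophone [k].
Occurrence 2 (position 3): immediately before another consonant → [ɡ].
Occurrence 3 (position 4): no conditioning environment matches → elsewhere allophone [k].
Occurrence 4 (position 6): no conditioning environment matches → elsewhere allophone [k].
Occurrence 5 (position 8): before a front vowel (/i, e/) → [k̚].

[k], [ɡ], [k], [k], [k̚]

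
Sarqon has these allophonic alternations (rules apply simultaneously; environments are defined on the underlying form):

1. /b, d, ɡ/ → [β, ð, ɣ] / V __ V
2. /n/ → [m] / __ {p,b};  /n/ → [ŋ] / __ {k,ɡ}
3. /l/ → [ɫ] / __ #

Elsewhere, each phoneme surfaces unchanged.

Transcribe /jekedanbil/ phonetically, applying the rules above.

[jekeðambiɫ]

/j/ (word-initial): no rule targets it → [j].
/e/ — not in any rule's target class → [e].
/k/ — not in any rule's target class → [k].
/e/ stays [e].
/d/ (between /e/ and /a/) occurs between two vowels → [ð] by rule 1.
/a/ (between /d/ and /n/) is unaffected → [a].
/n/ (between /a/ and /b/): before a labial or velar stop, so rule 2 applies → [m].
/b/ (between /n/ and /i/) fails the environment for rule 1, so it stays [b].
/i/ (between /b/ and /l/) is unaffected → [i].
/l/ meets the environment for rule 3 (word-finally) → [ɫ].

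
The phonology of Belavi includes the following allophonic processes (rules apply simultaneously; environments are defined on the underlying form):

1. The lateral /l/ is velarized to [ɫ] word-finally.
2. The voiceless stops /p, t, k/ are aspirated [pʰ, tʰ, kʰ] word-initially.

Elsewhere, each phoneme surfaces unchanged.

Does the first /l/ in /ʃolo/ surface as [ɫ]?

No

/l/ (between /o/ and /o/) fails the environment for rule 1, so it stays [l].
The actual realization is [l], not [ɫ].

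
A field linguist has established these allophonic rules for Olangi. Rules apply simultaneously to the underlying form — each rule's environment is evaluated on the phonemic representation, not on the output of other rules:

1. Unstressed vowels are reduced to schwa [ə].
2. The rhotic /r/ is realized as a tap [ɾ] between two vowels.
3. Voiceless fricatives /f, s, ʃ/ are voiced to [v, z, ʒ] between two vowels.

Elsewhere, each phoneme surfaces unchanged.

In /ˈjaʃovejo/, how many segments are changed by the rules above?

4

Segments that undergo a rule: /ʃ/ → [ʒ] (rule 3); /o/ → [ə] (rule 1); /e/ → [ə] (rule 1); /o/ → [ə] (rule 1).
All other segments surface unchanged.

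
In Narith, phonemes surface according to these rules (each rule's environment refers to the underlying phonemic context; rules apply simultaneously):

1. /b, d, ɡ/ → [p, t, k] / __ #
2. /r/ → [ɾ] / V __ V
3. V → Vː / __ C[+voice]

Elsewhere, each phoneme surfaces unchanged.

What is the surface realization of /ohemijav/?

/o/ (word-initial) fails the environment for rule 3, so it stays [o].
/h/ — not in any rule's target class → [h].
Rule 3 applies to /e/ (between /h/ and /m/: before a voiced consonant) → [eː].
/m/ (between /e/ and /i/) is unaffected → [m].
Rule 3 applies to /i/ (between /m/ and /j/: before a voiced consonant) → [iː].
/j/ (between /i/ and /a/) is unaffected → [j].
/a/ (between /j/ and /v/) occurs before a voiced consonant → [aː] by rule 3.
/v/ (word-final): no rule targets it → [v].

[oheːmiːjaːv]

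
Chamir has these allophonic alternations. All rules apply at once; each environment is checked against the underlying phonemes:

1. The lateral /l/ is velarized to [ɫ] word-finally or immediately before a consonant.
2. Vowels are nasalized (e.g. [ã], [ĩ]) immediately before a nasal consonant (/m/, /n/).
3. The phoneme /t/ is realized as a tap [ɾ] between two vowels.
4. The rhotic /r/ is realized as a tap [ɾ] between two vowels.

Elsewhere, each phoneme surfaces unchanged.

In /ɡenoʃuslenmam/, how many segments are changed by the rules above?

Segments that undergo a rule: /e/ → [ẽ] (rule 2); /e/ → [ẽ] (rule 2); /a/ → [ã] (rule 2).
All other segments surface unchanged.

3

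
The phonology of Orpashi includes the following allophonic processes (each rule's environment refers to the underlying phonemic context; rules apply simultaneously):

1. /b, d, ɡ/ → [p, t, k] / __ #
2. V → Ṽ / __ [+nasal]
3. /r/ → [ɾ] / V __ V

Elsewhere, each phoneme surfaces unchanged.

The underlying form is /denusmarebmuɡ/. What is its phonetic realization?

[dẽnusmaɾebmuk]

/d/ (word-initial): rule 1 targets it, but not word-finally → unchanged [d].
/e/ meets the environment for rule 2 (before a nasal consonant) → [ẽ].
/n/ stays [n].
/u/ — between /n/ and /s/; rule 2 does not apply here → [u].
/s/ — not in any rule's target class → [s].
/m/ (between /s/ and /a/) is unaffected → [m].
/a/ (between /m/ and /r/) is in the target of rule 2 but the environment (before a nasal consonant) is not met → [a].
Rule 3 applies to /r/ (between /a/ and /e/: between two vowels) → [ɾ].
/e/ — between /r/ and /b/; rule 2 does not apply here → [e].
/b/ — between /e/ and /m/; rule 1 does not apply here → [b].
/m/ — not in any rule's target class → [m].
/u/ (between /m/ and /ɡ/): rule 2 targets it, but not before a nasal consonant → unchanged [u].
/ɡ/ (word-final) occurs word-finally → [k] by rule 1.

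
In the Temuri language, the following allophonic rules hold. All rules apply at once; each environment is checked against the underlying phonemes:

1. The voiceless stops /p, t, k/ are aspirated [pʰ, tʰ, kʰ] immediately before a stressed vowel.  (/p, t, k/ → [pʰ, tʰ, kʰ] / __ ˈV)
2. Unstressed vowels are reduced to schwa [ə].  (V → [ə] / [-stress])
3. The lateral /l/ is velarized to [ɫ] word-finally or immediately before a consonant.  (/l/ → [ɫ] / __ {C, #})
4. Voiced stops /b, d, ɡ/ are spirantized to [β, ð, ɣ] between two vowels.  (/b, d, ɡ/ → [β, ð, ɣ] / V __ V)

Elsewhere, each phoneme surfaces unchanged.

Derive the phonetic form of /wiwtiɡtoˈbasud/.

/i/ (between /w/ and /w/): in an unstressed syllable, so rule 2 applies → [ə].
/t/ (between /w/ and /i/): rule 1 targets it, but not immediately before a stressed vowel → unchanged [t].
Rule 2 applies to /i/ (between /t/ and /ɡ/: in an unstressed syllable) → [ə].
/ɡ/ (between /i/ and /t/): rule 4 targets it, but not between two vowels → unchanged [ɡ].
/t/ — between /ɡ/ and /o/; rule 1 does not apply here → [t].
/o/ (between /t/ and /b/) occurs in an unstressed syllable → [ə] by rule 2.
/b/ (between /o/ and /a/) occurs between two vowels → [β] by rule 4.
/a/ — between /b/ and /s/; rule 2 does not apply here → [a].
/u/ meets the environment for rule 2 (in an unstressed syllable) → [ə].
/d/ — word-final; rule 4 does not apply here → [d].

[wəwtəɡtəˈβasəd]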